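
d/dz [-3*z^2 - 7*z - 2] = -6*z - 7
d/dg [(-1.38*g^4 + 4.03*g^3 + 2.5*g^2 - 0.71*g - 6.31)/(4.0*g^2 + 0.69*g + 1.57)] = (-11.04*g^5 + 13.2634*g^4 - 3.105*g^3 + 23.5463*g^2 + 58.33*g + 3.2392)/(16.0*g^4 + 5.52*g^3 + 13.0361*g^2 + 2.1666*g + 2.4649)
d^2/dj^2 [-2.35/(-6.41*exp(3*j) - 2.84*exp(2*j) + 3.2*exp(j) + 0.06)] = ((-135.5715*exp(2*j) - 26.696*exp(j) + 7.52)*(6.41*exp(3*j) + 2.84*exp(2*j) - 3.2*exp(j) - 0.06) + 2.35*(19.23*exp(2*j) + 5.68*exp(j) - 3.2)*(38.46*exp(2*j) + 11.36*exp(j) - 6.4)*exp(j))*exp(j)/(6.41*exp(3*j) + 2.84*exp(2*j) - 3.2*exp(j) - 0.06)^3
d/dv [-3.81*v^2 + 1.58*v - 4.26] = 1.58 - 7.62*v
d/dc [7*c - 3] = 7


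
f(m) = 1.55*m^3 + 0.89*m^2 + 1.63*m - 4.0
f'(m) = 4.65*m^2 + 1.78*m + 1.63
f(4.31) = 143.66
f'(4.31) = 95.68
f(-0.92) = -5.95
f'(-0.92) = 3.93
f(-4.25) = -113.84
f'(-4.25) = 78.06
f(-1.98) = -15.77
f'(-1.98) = 16.34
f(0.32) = -3.34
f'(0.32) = 2.68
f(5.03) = 223.98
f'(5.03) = 128.23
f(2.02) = 15.70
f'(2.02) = 24.20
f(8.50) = 1026.05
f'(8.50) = 352.72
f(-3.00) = -42.73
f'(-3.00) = 38.14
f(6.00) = 372.62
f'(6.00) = 179.71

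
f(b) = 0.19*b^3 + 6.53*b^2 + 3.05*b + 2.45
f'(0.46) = 9.18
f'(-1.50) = -15.26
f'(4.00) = 64.41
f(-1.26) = 8.59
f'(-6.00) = -54.79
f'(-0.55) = -3.96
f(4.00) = 131.29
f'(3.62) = 57.80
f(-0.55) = 2.72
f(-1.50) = 11.93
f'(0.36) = 7.83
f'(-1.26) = -12.50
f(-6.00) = 178.19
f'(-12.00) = -71.59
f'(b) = 0.57*b^2 + 13.06*b + 3.05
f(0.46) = 5.25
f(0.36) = 4.40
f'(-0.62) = -4.83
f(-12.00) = 577.85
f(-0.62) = 3.02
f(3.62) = 108.08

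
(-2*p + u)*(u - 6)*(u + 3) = -2*p*u^2 + 6*p*u + 36*p + u^3 - 3*u^2 - 18*u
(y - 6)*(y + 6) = y^2 - 36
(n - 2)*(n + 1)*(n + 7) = n^3 + 6*n^2 - 9*n - 14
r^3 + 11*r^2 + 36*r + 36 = (r + 2)*(r + 3)*(r + 6)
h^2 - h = h*(h - 1)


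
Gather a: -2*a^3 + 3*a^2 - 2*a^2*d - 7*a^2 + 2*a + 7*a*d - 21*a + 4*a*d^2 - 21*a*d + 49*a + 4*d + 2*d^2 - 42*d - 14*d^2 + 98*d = -2*a^3 + a^2*(-2*d - 4) + a*(4*d^2 - 14*d + 30) - 12*d^2 + 60*d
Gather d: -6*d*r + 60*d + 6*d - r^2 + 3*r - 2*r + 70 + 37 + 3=d*(66 - 6*r) - r^2 + r + 110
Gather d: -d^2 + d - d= -d^2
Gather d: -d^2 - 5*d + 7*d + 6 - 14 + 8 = -d^2 + 2*d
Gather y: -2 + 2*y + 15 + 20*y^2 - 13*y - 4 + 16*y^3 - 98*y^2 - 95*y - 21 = 16*y^3 - 78*y^2 - 106*y - 12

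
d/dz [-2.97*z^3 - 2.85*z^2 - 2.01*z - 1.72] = -8.91*z^2 - 5.7*z - 2.01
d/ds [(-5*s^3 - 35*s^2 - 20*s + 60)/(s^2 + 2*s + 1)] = 5*(-s^3 - 3*s^2 - 10*s - 28)/(s^3 + 3*s^2 + 3*s + 1)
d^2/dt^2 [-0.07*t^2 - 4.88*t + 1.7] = -0.140000000000000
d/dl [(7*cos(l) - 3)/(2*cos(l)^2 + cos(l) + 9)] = (-12*cos(l) + 7*cos(2*l) - 59)*sin(l)/(cos(l) + cos(2*l) + 10)^2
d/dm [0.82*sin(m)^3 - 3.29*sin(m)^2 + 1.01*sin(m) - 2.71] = (2.46*sin(m)^2 - 6.58*sin(m) + 1.01)*cos(m)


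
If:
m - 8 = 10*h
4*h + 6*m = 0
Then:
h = -3/4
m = 1/2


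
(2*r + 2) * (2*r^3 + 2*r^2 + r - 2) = 4*r^4 + 8*r^3 + 6*r^2 - 2*r - 4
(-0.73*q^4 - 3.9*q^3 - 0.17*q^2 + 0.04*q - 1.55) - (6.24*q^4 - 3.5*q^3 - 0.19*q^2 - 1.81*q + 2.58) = -6.97*q^4 - 0.4*q^3 + 0.02*q^2 + 1.85*q - 4.13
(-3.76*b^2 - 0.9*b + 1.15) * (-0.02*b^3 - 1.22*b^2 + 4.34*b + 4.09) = 0.0752*b^5 + 4.6052*b^4 - 15.2434*b^3 - 20.6874*b^2 + 1.31*b + 4.7035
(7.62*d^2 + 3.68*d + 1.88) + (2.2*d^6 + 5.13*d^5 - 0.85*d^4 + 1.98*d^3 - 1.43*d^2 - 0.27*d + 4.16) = 2.2*d^6 + 5.13*d^5 - 0.85*d^4 + 1.98*d^3 + 6.19*d^2 + 3.41*d + 6.04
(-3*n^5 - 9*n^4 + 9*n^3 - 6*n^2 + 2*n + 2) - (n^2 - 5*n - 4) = -3*n^5 - 9*n^4 + 9*n^3 - 7*n^2 + 7*n + 6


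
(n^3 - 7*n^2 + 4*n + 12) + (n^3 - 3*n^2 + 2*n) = 2*n^3 - 10*n^2 + 6*n + 12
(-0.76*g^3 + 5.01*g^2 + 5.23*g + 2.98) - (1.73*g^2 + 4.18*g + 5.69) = -0.76*g^3 + 3.28*g^2 + 1.05*g - 2.71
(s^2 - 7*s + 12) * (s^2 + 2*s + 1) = s^4 - 5*s^3 - s^2 + 17*s + 12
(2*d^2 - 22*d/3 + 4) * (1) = 2*d^2 - 22*d/3 + 4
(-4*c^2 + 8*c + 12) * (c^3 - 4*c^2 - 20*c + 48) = -4*c^5 + 24*c^4 + 60*c^3 - 400*c^2 + 144*c + 576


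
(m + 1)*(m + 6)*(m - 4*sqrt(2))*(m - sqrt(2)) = m^4 - 5*sqrt(2)*m^3 + 7*m^3 - 35*sqrt(2)*m^2 + 14*m^2 - 30*sqrt(2)*m + 56*m + 48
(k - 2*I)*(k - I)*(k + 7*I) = k^3 + 4*I*k^2 + 19*k - 14*I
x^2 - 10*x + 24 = (x - 6)*(x - 4)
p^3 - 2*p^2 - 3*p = p*(p - 3)*(p + 1)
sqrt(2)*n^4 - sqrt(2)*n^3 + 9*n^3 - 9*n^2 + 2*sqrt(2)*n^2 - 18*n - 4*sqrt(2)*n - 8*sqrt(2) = (n - 2)*(n + 1)*(n + 4*sqrt(2))*(sqrt(2)*n + 1)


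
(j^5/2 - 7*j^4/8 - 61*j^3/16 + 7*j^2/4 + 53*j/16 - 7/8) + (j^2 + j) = j^5/2 - 7*j^4/8 - 61*j^3/16 + 11*j^2/4 + 69*j/16 - 7/8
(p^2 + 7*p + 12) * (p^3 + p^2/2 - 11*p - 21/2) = p^5 + 15*p^4/2 + 9*p^3/2 - 163*p^2/2 - 411*p/2 - 126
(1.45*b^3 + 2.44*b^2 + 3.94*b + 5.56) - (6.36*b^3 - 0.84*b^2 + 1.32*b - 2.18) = -4.91*b^3 + 3.28*b^2 + 2.62*b + 7.74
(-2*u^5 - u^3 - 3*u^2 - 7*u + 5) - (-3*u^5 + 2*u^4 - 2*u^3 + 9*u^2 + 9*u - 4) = u^5 - 2*u^4 + u^3 - 12*u^2 - 16*u + 9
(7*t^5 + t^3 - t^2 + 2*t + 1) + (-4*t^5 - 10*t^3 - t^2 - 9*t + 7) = 3*t^5 - 9*t^3 - 2*t^2 - 7*t + 8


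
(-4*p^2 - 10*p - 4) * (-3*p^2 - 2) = 12*p^4 + 30*p^3 + 20*p^2 + 20*p + 8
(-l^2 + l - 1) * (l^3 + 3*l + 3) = -l^5 + l^4 - 4*l^3 - 3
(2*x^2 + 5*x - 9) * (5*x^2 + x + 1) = 10*x^4 + 27*x^3 - 38*x^2 - 4*x - 9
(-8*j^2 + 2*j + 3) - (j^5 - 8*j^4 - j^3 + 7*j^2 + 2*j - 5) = -j^5 + 8*j^4 + j^3 - 15*j^2 + 8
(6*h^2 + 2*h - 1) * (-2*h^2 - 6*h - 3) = -12*h^4 - 40*h^3 - 28*h^2 + 3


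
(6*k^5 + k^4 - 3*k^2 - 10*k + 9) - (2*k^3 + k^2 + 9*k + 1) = 6*k^5 + k^4 - 2*k^3 - 4*k^2 - 19*k + 8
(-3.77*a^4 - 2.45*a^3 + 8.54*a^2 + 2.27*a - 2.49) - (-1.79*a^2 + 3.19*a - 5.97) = -3.77*a^4 - 2.45*a^3 + 10.33*a^2 - 0.92*a + 3.48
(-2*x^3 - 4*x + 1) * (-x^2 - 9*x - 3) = 2*x^5 + 18*x^4 + 10*x^3 + 35*x^2 + 3*x - 3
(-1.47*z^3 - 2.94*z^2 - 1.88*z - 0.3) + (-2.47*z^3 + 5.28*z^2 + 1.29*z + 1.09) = -3.94*z^3 + 2.34*z^2 - 0.59*z + 0.79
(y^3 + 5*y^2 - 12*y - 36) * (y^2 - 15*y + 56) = y^5 - 10*y^4 - 31*y^3 + 424*y^2 - 132*y - 2016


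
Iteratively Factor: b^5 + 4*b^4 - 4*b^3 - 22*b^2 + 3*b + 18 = (b + 3)*(b^4 + b^3 - 7*b^2 - b + 6) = (b + 1)*(b + 3)*(b^3 - 7*b + 6) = (b - 1)*(b + 1)*(b + 3)*(b^2 + b - 6) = (b - 1)*(b + 1)*(b + 3)^2*(b - 2)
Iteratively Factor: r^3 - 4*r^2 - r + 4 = (r - 4)*(r^2 - 1) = (r - 4)*(r - 1)*(r + 1)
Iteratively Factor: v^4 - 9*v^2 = (v)*(v^3 - 9*v) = v*(v + 3)*(v^2 - 3*v) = v*(v - 3)*(v + 3)*(v)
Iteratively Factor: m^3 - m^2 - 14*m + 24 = (m - 2)*(m^2 + m - 12) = (m - 2)*(m + 4)*(m - 3)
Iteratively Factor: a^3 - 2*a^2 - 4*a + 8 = (a + 2)*(a^2 - 4*a + 4) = (a - 2)*(a + 2)*(a - 2)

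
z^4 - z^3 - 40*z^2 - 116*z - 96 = (z - 8)*(z + 2)^2*(z + 3)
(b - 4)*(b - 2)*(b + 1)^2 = b^4 - 4*b^3 - 3*b^2 + 10*b + 8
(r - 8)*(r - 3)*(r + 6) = r^3 - 5*r^2 - 42*r + 144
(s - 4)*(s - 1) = s^2 - 5*s + 4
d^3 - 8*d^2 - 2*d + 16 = (d - 8)*(d - sqrt(2))*(d + sqrt(2))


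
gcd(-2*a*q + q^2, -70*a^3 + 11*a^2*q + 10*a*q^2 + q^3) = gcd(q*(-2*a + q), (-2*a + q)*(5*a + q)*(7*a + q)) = -2*a + q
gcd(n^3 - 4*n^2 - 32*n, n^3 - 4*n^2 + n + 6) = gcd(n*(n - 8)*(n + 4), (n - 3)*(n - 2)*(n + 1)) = 1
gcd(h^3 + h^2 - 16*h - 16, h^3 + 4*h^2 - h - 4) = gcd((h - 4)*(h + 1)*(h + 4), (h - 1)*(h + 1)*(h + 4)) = h^2 + 5*h + 4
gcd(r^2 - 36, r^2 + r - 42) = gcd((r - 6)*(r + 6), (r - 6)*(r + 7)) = r - 6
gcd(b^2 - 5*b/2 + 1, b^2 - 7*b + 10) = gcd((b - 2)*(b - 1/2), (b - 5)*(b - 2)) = b - 2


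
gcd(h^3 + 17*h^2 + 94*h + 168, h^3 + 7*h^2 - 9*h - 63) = h + 7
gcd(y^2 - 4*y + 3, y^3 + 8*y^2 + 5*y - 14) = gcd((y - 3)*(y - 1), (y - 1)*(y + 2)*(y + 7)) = y - 1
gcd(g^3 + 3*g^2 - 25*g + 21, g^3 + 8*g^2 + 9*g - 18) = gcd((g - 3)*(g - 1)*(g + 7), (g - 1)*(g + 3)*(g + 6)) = g - 1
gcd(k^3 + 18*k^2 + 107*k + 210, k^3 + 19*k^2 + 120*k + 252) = k^2 + 13*k + 42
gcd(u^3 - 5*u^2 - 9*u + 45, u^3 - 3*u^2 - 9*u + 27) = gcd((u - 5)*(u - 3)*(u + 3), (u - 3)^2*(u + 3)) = u^2 - 9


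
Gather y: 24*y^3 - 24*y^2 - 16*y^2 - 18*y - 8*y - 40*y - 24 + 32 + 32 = 24*y^3 - 40*y^2 - 66*y + 40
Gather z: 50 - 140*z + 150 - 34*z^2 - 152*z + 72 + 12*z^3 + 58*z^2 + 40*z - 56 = 12*z^3 + 24*z^2 - 252*z + 216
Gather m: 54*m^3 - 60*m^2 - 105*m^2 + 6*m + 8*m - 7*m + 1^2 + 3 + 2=54*m^3 - 165*m^2 + 7*m + 6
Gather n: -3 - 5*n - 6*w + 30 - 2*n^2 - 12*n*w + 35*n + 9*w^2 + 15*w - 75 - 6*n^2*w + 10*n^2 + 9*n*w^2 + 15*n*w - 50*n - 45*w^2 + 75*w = n^2*(8 - 6*w) + n*(9*w^2 + 3*w - 20) - 36*w^2 + 84*w - 48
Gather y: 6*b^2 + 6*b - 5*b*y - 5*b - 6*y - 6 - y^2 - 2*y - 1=6*b^2 + b - y^2 + y*(-5*b - 8) - 7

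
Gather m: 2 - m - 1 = 1 - m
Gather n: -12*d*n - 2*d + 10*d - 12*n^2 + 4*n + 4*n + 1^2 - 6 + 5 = 8*d - 12*n^2 + n*(8 - 12*d)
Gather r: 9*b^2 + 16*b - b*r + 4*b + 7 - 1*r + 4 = 9*b^2 + 20*b + r*(-b - 1) + 11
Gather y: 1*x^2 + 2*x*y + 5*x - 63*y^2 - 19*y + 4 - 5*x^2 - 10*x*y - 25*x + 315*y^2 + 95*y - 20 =-4*x^2 - 20*x + 252*y^2 + y*(76 - 8*x) - 16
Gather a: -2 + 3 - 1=0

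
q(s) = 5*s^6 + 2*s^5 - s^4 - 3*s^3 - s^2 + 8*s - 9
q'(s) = 30*s^5 + 10*s^4 - 4*s^3 - 9*s^2 - 2*s + 8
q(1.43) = 42.16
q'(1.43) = 196.25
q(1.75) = 152.92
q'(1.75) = 541.68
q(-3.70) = 11354.01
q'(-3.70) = -18834.22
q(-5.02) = 73312.94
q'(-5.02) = -88992.20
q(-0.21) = -10.70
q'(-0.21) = 8.07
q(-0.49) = -12.85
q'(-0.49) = 7.02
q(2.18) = 585.17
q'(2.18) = 1622.36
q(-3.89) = 15435.67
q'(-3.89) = -24317.17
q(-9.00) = 2534571.00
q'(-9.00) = -1703647.00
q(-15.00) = 55393521.00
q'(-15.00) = -22263487.00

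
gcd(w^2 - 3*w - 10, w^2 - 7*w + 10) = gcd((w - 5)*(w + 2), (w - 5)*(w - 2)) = w - 5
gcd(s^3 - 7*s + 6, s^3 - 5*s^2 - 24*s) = s + 3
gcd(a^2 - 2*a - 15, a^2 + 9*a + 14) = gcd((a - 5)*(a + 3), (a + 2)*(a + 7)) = 1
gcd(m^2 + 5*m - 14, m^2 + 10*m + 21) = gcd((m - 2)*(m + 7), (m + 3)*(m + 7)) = m + 7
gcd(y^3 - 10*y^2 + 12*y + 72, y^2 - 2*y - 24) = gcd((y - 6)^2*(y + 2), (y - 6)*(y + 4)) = y - 6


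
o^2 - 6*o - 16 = (o - 8)*(o + 2)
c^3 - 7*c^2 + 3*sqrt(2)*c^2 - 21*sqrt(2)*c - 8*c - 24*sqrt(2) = (c - 8)*(c + 1)*(c + 3*sqrt(2))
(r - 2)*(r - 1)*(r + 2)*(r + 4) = r^4 + 3*r^3 - 8*r^2 - 12*r + 16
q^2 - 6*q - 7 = (q - 7)*(q + 1)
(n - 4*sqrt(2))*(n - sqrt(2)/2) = n^2 - 9*sqrt(2)*n/2 + 4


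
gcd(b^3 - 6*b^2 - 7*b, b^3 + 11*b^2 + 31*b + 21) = b + 1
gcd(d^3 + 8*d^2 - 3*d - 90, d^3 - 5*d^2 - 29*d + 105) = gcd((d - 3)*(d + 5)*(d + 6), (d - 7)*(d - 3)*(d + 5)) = d^2 + 2*d - 15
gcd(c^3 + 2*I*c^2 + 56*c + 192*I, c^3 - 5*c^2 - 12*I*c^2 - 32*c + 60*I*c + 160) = c - 8*I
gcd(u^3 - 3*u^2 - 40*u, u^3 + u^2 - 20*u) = u^2 + 5*u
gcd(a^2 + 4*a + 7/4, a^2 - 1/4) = a + 1/2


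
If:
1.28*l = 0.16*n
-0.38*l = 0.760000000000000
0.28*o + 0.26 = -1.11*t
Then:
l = -2.00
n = -16.00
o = -3.96428571428571*t - 0.928571428571429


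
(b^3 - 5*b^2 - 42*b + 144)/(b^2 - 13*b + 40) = (b^2 + 3*b - 18)/(b - 5)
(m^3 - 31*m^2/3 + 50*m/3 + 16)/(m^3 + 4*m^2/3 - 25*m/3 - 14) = (3*m^2 - 22*m - 16)/(3*m^2 + 13*m + 14)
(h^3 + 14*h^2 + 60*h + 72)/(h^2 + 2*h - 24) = (h^2 + 8*h + 12)/(h - 4)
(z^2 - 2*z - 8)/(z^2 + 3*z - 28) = (z + 2)/(z + 7)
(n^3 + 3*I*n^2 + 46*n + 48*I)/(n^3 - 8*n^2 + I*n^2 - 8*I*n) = (n^2 + 2*I*n + 48)/(n*(n - 8))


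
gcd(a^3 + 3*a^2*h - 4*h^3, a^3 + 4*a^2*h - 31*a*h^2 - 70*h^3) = a + 2*h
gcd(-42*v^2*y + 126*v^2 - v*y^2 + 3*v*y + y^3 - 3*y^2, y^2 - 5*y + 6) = y - 3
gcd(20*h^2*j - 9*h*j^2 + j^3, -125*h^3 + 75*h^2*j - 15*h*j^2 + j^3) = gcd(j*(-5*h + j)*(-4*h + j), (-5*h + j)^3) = 5*h - j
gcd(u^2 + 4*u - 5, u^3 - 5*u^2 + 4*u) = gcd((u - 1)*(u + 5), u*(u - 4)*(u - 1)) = u - 1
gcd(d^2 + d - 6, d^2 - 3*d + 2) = d - 2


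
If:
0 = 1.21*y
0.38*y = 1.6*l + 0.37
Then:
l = -0.23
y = 0.00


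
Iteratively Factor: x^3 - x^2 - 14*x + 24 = (x - 2)*(x^2 + x - 12) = (x - 3)*(x - 2)*(x + 4)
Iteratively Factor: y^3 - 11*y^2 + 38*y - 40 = (y - 4)*(y^2 - 7*y + 10) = (y - 4)*(y - 2)*(y - 5)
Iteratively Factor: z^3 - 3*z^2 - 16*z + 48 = (z - 4)*(z^2 + z - 12) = (z - 4)*(z - 3)*(z + 4)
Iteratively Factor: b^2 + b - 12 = (b - 3)*(b + 4)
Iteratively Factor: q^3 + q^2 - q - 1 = (q + 1)*(q^2 - 1) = (q + 1)^2*(q - 1)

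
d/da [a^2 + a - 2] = 2*a + 1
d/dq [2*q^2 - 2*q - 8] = 4*q - 2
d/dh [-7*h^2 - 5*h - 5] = -14*h - 5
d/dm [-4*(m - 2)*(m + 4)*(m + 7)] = -12*m^2 - 72*m - 24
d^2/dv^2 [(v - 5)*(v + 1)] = 2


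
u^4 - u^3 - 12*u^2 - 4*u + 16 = (u - 4)*(u - 1)*(u + 2)^2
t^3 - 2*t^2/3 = t^2*(t - 2/3)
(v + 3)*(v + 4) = v^2 + 7*v + 12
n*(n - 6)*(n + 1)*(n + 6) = n^4 + n^3 - 36*n^2 - 36*n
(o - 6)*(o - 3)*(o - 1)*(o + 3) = o^4 - 7*o^3 - 3*o^2 + 63*o - 54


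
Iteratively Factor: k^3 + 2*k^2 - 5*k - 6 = (k + 1)*(k^2 + k - 6) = (k + 1)*(k + 3)*(k - 2)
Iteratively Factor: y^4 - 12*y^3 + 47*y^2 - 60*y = (y)*(y^3 - 12*y^2 + 47*y - 60) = y*(y - 5)*(y^2 - 7*y + 12) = y*(y - 5)*(y - 4)*(y - 3)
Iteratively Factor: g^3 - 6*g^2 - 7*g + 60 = (g - 4)*(g^2 - 2*g - 15) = (g - 4)*(g + 3)*(g - 5)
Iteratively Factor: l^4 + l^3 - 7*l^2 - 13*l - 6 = (l + 1)*(l^3 - 7*l - 6) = (l - 3)*(l + 1)*(l^2 + 3*l + 2) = (l - 3)*(l + 1)*(l + 2)*(l + 1)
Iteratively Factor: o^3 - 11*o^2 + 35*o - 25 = (o - 1)*(o^2 - 10*o + 25) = (o - 5)*(o - 1)*(o - 5)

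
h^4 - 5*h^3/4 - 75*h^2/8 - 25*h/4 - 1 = (h - 4)*(h + 1/4)*(h + 1/2)*(h + 2)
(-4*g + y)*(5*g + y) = -20*g^2 + g*y + y^2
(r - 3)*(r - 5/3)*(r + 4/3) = r^3 - 10*r^2/3 - 11*r/9 + 20/3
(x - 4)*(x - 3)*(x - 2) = x^3 - 9*x^2 + 26*x - 24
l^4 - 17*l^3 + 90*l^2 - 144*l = l*(l - 8)*(l - 6)*(l - 3)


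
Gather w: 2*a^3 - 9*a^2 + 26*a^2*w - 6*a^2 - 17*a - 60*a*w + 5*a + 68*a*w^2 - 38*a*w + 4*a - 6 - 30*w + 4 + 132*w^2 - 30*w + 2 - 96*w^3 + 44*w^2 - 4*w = 2*a^3 - 15*a^2 - 8*a - 96*w^3 + w^2*(68*a + 176) + w*(26*a^2 - 98*a - 64)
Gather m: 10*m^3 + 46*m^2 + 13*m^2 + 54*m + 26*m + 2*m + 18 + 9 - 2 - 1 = 10*m^3 + 59*m^2 + 82*m + 24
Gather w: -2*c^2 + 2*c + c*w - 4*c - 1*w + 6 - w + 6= -2*c^2 - 2*c + w*(c - 2) + 12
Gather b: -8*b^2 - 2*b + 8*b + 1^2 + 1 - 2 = -8*b^2 + 6*b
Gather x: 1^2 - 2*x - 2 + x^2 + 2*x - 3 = x^2 - 4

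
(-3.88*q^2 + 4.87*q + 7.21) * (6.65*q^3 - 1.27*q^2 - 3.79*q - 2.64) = -25.802*q^5 + 37.3131*q^4 + 56.4668*q^3 - 17.3708*q^2 - 40.1827*q - 19.0344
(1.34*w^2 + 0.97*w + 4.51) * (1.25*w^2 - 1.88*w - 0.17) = 1.675*w^4 - 1.3067*w^3 + 3.5861*w^2 - 8.6437*w - 0.7667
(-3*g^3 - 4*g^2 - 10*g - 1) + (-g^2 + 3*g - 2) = -3*g^3 - 5*g^2 - 7*g - 3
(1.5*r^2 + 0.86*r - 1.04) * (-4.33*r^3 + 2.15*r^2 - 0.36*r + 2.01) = -6.495*r^5 - 0.498800000000001*r^4 + 5.8122*r^3 + 0.4694*r^2 + 2.103*r - 2.0904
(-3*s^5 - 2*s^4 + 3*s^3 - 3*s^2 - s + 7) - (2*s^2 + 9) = -3*s^5 - 2*s^4 + 3*s^3 - 5*s^2 - s - 2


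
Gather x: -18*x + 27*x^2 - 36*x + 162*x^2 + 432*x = 189*x^2 + 378*x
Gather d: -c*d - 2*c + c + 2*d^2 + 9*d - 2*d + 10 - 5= -c + 2*d^2 + d*(7 - c) + 5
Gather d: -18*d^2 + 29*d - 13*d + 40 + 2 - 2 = -18*d^2 + 16*d + 40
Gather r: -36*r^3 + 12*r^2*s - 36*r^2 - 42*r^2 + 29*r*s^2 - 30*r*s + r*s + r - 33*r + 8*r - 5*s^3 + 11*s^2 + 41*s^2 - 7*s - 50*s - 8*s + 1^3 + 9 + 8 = -36*r^3 + r^2*(12*s - 78) + r*(29*s^2 - 29*s - 24) - 5*s^3 + 52*s^2 - 65*s + 18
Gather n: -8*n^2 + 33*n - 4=-8*n^2 + 33*n - 4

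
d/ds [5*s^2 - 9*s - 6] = 10*s - 9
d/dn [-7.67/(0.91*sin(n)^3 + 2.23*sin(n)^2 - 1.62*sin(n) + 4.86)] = (20.9391*sin(n)^2 + 34.2082*sin(n) - 12.4254)*cos(n)/(0.91*sin(n)^3 + 2.23*sin(n)^2 - 1.62*sin(n) + 4.86)^2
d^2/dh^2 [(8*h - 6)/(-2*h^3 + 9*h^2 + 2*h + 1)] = 4*(-48*h^5 + 288*h^4 - 772*h^3 + 645*h^2 + 288*h - 7)/(8*h^9 - 108*h^8 + 462*h^7 - 525*h^6 - 354*h^5 - 327*h^4 - 110*h^3 - 39*h^2 - 6*h - 1)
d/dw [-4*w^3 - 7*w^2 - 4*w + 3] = -12*w^2 - 14*w - 4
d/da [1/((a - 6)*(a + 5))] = (1 - 2*a)/(a^4 - 2*a^3 - 59*a^2 + 60*a + 900)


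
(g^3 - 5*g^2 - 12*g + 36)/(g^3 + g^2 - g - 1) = (g^3 - 5*g^2 - 12*g + 36)/(g^3 + g^2 - g - 1)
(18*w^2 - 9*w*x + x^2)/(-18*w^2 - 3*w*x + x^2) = (-3*w + x)/(3*w + x)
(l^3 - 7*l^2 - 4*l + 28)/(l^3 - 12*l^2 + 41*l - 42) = (l + 2)/(l - 3)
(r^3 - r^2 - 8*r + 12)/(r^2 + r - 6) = r - 2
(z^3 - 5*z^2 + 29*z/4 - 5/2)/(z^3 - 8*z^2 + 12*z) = (z^2 - 3*z + 5/4)/(z*(z - 6))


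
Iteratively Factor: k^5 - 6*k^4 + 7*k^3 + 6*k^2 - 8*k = (k + 1)*(k^4 - 7*k^3 + 14*k^2 - 8*k) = (k - 4)*(k + 1)*(k^3 - 3*k^2 + 2*k) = (k - 4)*(k - 1)*(k + 1)*(k^2 - 2*k) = (k - 4)*(k - 2)*(k - 1)*(k + 1)*(k)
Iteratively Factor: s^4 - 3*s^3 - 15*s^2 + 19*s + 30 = (s - 5)*(s^3 + 2*s^2 - 5*s - 6) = (s - 5)*(s + 1)*(s^2 + s - 6) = (s - 5)*(s - 2)*(s + 1)*(s + 3)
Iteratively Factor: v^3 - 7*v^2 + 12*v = (v - 4)*(v^2 - 3*v) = v*(v - 4)*(v - 3)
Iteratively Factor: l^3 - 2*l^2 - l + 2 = (l - 2)*(l^2 - 1) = (l - 2)*(l - 1)*(l + 1)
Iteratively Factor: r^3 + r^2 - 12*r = (r + 4)*(r^2 - 3*r) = r*(r + 4)*(r - 3)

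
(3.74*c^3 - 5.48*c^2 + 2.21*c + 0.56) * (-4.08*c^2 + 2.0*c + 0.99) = -15.2592*c^5 + 29.8384*c^4 - 16.2742*c^3 - 3.29*c^2 + 3.3079*c + 0.5544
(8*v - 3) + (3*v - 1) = 11*v - 4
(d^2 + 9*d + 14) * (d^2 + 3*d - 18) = d^4 + 12*d^3 + 23*d^2 - 120*d - 252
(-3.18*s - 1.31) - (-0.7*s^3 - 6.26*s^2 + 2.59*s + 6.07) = 0.7*s^3 + 6.26*s^2 - 5.77*s - 7.38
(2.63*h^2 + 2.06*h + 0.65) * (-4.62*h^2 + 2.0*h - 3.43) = -12.1506*h^4 - 4.2572*h^3 - 7.9039*h^2 - 5.7658*h - 2.2295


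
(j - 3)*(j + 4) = j^2 + j - 12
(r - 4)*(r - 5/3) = r^2 - 17*r/3 + 20/3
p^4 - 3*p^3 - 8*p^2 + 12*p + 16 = (p - 4)*(p - 2)*(p + 1)*(p + 2)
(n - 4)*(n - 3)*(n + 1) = n^3 - 6*n^2 + 5*n + 12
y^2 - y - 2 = (y - 2)*(y + 1)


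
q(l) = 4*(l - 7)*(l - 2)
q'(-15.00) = -156.00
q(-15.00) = 1496.00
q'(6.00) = 12.00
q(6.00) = -16.00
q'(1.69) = -22.48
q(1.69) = 6.58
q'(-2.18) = -53.44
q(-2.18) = 153.49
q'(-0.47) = -39.76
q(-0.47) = 73.80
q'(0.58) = -31.36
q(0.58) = 36.47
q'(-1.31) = -46.48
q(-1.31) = 110.02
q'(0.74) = -30.08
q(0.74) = 31.55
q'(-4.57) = -72.56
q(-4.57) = 304.06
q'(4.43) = -0.56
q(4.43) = -24.98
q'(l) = 8*l - 36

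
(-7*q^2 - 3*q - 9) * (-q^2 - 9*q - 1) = 7*q^4 + 66*q^3 + 43*q^2 + 84*q + 9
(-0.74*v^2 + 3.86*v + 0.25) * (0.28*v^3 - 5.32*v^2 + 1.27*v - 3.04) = -0.2072*v^5 + 5.0176*v^4 - 21.405*v^3 + 5.8218*v^2 - 11.4169*v - 0.76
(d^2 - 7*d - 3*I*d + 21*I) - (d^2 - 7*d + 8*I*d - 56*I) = -11*I*d + 77*I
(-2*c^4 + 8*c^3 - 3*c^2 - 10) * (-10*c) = 20*c^5 - 80*c^4 + 30*c^3 + 100*c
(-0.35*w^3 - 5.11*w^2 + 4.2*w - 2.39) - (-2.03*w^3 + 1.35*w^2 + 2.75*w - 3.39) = 1.68*w^3 - 6.46*w^2 + 1.45*w + 1.0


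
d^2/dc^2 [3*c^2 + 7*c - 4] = 6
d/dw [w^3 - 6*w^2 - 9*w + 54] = 3*w^2 - 12*w - 9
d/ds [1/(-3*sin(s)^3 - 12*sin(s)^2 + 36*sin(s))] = (cos(s) + 8/(3*tan(s)) - 4*cos(s)/sin(s)^2)/((sin(s) - 2)^2*(sin(s) + 6)^2)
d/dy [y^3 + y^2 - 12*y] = 3*y^2 + 2*y - 12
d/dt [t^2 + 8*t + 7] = 2*t + 8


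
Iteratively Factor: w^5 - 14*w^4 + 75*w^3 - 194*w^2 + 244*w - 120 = (w - 2)*(w^4 - 12*w^3 + 51*w^2 - 92*w + 60) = (w - 2)^2*(w^3 - 10*w^2 + 31*w - 30) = (w - 5)*(w - 2)^2*(w^2 - 5*w + 6) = (w - 5)*(w - 3)*(w - 2)^2*(w - 2)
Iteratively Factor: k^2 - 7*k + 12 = (k - 3)*(k - 4)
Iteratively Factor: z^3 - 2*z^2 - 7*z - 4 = (z - 4)*(z^2 + 2*z + 1) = (z - 4)*(z + 1)*(z + 1)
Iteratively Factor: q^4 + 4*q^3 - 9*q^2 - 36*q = (q - 3)*(q^3 + 7*q^2 + 12*q) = (q - 3)*(q + 4)*(q^2 + 3*q) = q*(q - 3)*(q + 4)*(q + 3)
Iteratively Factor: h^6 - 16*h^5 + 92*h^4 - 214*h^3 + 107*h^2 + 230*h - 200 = (h - 5)*(h^5 - 11*h^4 + 37*h^3 - 29*h^2 - 38*h + 40) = (h - 5)*(h - 1)*(h^4 - 10*h^3 + 27*h^2 - 2*h - 40) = (h - 5)*(h - 4)*(h - 1)*(h^3 - 6*h^2 + 3*h + 10) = (h - 5)^2*(h - 4)*(h - 1)*(h^2 - h - 2) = (h - 5)^2*(h - 4)*(h - 1)*(h + 1)*(h - 2)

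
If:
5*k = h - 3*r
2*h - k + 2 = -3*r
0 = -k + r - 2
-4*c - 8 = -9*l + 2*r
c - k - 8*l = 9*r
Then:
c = -1262/207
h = -26/9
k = -10/9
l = -112/69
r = 8/9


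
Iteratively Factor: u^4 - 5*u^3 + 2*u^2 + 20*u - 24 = (u - 2)*(u^3 - 3*u^2 - 4*u + 12) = (u - 3)*(u - 2)*(u^2 - 4) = (u - 3)*(u - 2)^2*(u + 2)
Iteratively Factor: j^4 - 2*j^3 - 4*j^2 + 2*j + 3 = (j + 1)*(j^3 - 3*j^2 - j + 3) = (j - 3)*(j + 1)*(j^2 - 1) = (j - 3)*(j - 1)*(j + 1)*(j + 1)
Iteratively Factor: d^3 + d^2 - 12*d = (d + 4)*(d^2 - 3*d) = (d - 3)*(d + 4)*(d)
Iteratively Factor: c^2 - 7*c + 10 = (c - 5)*(c - 2)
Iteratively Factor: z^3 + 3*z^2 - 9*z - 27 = (z - 3)*(z^2 + 6*z + 9) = (z - 3)*(z + 3)*(z + 3)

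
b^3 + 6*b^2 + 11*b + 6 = (b + 1)*(b + 2)*(b + 3)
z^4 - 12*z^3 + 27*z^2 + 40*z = z*(z - 8)*(z - 5)*(z + 1)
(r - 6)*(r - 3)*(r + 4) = r^3 - 5*r^2 - 18*r + 72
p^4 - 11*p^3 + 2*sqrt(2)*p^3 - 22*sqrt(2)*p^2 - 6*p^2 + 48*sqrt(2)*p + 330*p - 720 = (p - 8)*(p - 3)*(p - 3*sqrt(2))*(p + 5*sqrt(2))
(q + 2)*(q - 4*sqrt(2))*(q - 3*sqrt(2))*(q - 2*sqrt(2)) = q^4 - 9*sqrt(2)*q^3 + 2*q^3 - 18*sqrt(2)*q^2 + 52*q^2 - 48*sqrt(2)*q + 104*q - 96*sqrt(2)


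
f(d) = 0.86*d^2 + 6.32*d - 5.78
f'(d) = 1.72*d + 6.32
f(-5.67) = -13.97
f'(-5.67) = -3.43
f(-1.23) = -12.25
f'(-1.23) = 4.20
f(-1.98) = -14.92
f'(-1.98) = 2.91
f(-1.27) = -12.42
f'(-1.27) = 4.14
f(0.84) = 0.14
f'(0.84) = 7.76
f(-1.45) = -13.14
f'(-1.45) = 3.83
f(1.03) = 1.64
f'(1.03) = 8.09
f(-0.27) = -7.42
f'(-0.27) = 5.86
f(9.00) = 120.76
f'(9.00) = 21.80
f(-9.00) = 7.00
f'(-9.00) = -9.16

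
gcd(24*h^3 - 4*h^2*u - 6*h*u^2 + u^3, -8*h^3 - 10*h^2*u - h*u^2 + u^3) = 2*h + u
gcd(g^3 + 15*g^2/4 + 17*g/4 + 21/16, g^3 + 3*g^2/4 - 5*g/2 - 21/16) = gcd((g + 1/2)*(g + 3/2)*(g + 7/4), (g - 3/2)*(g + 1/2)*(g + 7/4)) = g^2 + 9*g/4 + 7/8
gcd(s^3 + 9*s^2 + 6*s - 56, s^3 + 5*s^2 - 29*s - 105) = s + 7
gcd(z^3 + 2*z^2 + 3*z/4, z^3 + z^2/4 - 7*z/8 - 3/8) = z + 1/2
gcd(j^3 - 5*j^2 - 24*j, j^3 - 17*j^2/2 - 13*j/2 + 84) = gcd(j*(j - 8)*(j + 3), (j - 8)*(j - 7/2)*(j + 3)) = j^2 - 5*j - 24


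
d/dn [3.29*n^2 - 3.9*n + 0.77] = 6.58*n - 3.9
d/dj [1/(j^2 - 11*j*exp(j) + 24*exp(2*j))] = (11*j*exp(j) - 2*j - 48*exp(2*j) + 11*exp(j))/(j^2 - 11*j*exp(j) + 24*exp(2*j))^2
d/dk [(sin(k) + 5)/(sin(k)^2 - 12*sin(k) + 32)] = (-10*sin(k) + cos(k)^2 + 91)*cos(k)/(sin(k)^2 - 12*sin(k) + 32)^2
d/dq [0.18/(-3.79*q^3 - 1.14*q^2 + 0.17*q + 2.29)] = (2.0466*q^2 + 0.4104*q - 0.0306)/(3.79*q^3 + 1.14*q^2 - 0.17*q - 2.29)^2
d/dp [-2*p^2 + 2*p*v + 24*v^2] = -4*p + 2*v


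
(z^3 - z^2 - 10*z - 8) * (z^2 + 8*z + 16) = z^5 + 7*z^4 - 2*z^3 - 104*z^2 - 224*z - 128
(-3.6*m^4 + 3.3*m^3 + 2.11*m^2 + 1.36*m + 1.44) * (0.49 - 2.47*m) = 8.892*m^5 - 9.915*m^4 - 3.5947*m^3 - 2.3253*m^2 - 2.8904*m + 0.7056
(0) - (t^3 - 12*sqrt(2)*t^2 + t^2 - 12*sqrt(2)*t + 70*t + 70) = -t^3 - t^2 + 12*sqrt(2)*t^2 - 70*t + 12*sqrt(2)*t - 70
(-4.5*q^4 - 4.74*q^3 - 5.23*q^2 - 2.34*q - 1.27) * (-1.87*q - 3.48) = 8.415*q^5 + 24.5238*q^4 + 26.2753*q^3 + 22.5762*q^2 + 10.5181*q + 4.4196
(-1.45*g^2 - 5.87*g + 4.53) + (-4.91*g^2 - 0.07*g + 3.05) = -6.36*g^2 - 5.94*g + 7.58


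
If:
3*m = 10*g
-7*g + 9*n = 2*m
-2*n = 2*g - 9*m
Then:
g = 0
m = 0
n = 0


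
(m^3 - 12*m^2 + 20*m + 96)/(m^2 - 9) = (m^3 - 12*m^2 + 20*m + 96)/(m^2 - 9)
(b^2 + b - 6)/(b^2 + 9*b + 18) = (b - 2)/(b + 6)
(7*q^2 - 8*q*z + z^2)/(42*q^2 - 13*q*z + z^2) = (-q + z)/(-6*q + z)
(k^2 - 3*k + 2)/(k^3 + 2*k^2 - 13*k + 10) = 1/(k + 5)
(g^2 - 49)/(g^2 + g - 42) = (g - 7)/(g - 6)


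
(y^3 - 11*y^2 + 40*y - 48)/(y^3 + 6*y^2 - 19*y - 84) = (y^2 - 7*y + 12)/(y^2 + 10*y + 21)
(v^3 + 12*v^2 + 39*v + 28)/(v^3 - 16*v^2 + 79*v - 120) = (v^3 + 12*v^2 + 39*v + 28)/(v^3 - 16*v^2 + 79*v - 120)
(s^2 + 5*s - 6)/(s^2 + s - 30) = (s - 1)/(s - 5)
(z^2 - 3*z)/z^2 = (z - 3)/z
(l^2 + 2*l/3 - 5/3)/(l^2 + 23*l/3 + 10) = (l - 1)/(l + 6)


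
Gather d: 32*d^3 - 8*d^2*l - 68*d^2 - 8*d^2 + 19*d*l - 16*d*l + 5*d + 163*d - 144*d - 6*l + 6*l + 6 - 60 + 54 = 32*d^3 + d^2*(-8*l - 76) + d*(3*l + 24)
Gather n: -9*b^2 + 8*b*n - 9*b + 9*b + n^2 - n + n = -9*b^2 + 8*b*n + n^2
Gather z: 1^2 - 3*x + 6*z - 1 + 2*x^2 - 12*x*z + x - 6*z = 2*x^2 - 12*x*z - 2*x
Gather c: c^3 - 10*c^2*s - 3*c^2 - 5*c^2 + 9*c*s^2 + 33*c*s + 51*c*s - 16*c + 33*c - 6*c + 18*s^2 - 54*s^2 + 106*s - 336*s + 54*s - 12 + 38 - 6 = c^3 + c^2*(-10*s - 8) + c*(9*s^2 + 84*s + 11) - 36*s^2 - 176*s + 20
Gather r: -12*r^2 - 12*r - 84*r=-12*r^2 - 96*r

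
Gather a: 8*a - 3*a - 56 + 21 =5*a - 35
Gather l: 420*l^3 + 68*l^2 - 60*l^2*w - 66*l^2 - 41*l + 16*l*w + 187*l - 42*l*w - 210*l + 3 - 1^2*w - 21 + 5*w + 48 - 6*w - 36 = 420*l^3 + l^2*(2 - 60*w) + l*(-26*w - 64) - 2*w - 6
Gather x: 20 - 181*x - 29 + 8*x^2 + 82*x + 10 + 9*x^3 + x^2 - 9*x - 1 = 9*x^3 + 9*x^2 - 108*x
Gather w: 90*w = 90*w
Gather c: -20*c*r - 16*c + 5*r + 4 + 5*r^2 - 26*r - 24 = c*(-20*r - 16) + 5*r^2 - 21*r - 20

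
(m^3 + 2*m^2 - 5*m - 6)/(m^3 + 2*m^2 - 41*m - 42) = (m^2 + m - 6)/(m^2 + m - 42)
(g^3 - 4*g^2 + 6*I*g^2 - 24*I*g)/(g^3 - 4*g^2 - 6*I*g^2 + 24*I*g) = (g + 6*I)/(g - 6*I)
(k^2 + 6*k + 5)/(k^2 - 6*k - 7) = (k + 5)/(k - 7)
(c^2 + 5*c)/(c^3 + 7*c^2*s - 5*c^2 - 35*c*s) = (c + 5)/(c^2 + 7*c*s - 5*c - 35*s)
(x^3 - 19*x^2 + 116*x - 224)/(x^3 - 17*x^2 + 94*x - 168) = (x - 8)/(x - 6)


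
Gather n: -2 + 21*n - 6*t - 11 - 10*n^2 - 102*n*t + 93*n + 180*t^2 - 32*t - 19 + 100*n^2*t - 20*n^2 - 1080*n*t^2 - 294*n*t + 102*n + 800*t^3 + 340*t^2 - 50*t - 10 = n^2*(100*t - 30) + n*(-1080*t^2 - 396*t + 216) + 800*t^3 + 520*t^2 - 88*t - 42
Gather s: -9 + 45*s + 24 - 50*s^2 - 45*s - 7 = 8 - 50*s^2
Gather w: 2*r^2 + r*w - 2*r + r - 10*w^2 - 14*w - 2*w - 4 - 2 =2*r^2 - r - 10*w^2 + w*(r - 16) - 6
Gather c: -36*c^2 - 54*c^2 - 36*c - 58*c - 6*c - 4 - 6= -90*c^2 - 100*c - 10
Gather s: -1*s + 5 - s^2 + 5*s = -s^2 + 4*s + 5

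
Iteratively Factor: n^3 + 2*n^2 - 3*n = (n + 3)*(n^2 - n) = (n - 1)*(n + 3)*(n)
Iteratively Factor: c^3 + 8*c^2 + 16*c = (c)*(c^2 + 8*c + 16) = c*(c + 4)*(c + 4)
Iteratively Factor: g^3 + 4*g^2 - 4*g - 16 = (g + 4)*(g^2 - 4) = (g - 2)*(g + 4)*(g + 2)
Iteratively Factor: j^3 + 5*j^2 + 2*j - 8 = (j + 4)*(j^2 + j - 2) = (j - 1)*(j + 4)*(j + 2)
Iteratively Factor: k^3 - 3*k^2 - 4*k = (k - 4)*(k^2 + k) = (k - 4)*(k + 1)*(k)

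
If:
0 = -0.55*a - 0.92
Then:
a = -1.67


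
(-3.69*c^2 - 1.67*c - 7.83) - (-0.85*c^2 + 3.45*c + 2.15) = -2.84*c^2 - 5.12*c - 9.98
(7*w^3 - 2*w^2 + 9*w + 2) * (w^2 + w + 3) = 7*w^5 + 5*w^4 + 28*w^3 + 5*w^2 + 29*w + 6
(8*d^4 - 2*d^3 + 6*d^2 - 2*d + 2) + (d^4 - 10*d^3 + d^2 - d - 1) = 9*d^4 - 12*d^3 + 7*d^2 - 3*d + 1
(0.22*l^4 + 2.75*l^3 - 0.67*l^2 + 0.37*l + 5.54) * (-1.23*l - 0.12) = -0.2706*l^5 - 3.4089*l^4 + 0.4941*l^3 - 0.3747*l^2 - 6.8586*l - 0.6648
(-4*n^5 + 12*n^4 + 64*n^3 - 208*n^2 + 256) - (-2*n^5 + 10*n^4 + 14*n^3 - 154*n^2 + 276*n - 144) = -2*n^5 + 2*n^4 + 50*n^3 - 54*n^2 - 276*n + 400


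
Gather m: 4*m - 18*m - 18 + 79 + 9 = 70 - 14*m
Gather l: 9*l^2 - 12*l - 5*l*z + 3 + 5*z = 9*l^2 + l*(-5*z - 12) + 5*z + 3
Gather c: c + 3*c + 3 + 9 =4*c + 12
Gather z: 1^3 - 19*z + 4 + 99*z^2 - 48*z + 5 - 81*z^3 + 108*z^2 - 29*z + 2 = -81*z^3 + 207*z^2 - 96*z + 12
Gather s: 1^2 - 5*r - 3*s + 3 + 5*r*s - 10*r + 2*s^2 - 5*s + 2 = -15*r + 2*s^2 + s*(5*r - 8) + 6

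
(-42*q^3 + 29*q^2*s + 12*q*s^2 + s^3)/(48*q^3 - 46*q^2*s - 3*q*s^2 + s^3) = (-7*q - s)/(8*q - s)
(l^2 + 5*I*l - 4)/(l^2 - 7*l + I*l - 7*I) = (l + 4*I)/(l - 7)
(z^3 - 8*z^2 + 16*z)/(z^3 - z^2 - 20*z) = (-z^2 + 8*z - 16)/(-z^2 + z + 20)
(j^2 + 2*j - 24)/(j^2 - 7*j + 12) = (j + 6)/(j - 3)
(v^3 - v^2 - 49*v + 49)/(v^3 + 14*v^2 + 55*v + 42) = (v^2 - 8*v + 7)/(v^2 + 7*v + 6)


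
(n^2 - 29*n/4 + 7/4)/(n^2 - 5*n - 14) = (n - 1/4)/(n + 2)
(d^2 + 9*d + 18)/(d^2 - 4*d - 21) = (d + 6)/(d - 7)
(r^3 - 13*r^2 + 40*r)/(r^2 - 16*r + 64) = r*(r - 5)/(r - 8)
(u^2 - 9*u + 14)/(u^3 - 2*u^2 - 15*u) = (-u^2 + 9*u - 14)/(u*(-u^2 + 2*u + 15))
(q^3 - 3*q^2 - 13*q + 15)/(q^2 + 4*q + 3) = (q^2 - 6*q + 5)/(q + 1)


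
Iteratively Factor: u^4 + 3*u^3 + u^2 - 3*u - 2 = (u + 1)*(u^3 + 2*u^2 - u - 2) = (u - 1)*(u + 1)*(u^2 + 3*u + 2) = (u - 1)*(u + 1)^2*(u + 2)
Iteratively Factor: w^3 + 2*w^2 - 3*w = (w - 1)*(w^2 + 3*w) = (w - 1)*(w + 3)*(w)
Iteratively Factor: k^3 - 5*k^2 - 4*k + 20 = (k - 5)*(k^2 - 4) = (k - 5)*(k + 2)*(k - 2)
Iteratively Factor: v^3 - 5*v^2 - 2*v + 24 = (v + 2)*(v^2 - 7*v + 12) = (v - 3)*(v + 2)*(v - 4)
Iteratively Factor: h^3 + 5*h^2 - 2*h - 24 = (h + 3)*(h^2 + 2*h - 8) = (h - 2)*(h + 3)*(h + 4)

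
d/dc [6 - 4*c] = -4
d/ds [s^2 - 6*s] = 2*s - 6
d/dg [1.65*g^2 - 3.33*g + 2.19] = 3.3*g - 3.33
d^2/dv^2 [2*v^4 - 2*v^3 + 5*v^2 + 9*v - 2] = 24*v^2 - 12*v + 10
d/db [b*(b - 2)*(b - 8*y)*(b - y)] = 4*b^3 - 27*b^2*y - 6*b^2 + 16*b*y^2 + 36*b*y - 16*y^2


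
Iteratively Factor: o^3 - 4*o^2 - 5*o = (o)*(o^2 - 4*o - 5) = o*(o - 5)*(o + 1)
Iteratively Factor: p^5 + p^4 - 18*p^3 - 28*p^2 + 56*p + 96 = (p - 2)*(p^4 + 3*p^3 - 12*p^2 - 52*p - 48) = (p - 4)*(p - 2)*(p^3 + 7*p^2 + 16*p + 12) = (p - 4)*(p - 2)*(p + 2)*(p^2 + 5*p + 6) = (p - 4)*(p - 2)*(p + 2)^2*(p + 3)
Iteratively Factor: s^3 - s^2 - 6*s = (s - 3)*(s^2 + 2*s) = (s - 3)*(s + 2)*(s)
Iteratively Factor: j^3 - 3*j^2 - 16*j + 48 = (j + 4)*(j^2 - 7*j + 12) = (j - 4)*(j + 4)*(j - 3)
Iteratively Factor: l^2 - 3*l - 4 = (l - 4)*(l + 1)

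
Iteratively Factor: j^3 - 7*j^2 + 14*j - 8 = (j - 2)*(j^2 - 5*j + 4) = (j - 2)*(j - 1)*(j - 4)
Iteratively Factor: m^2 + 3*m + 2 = (m + 2)*(m + 1)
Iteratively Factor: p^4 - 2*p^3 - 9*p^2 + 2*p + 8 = (p - 4)*(p^3 + 2*p^2 - p - 2) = (p - 4)*(p - 1)*(p^2 + 3*p + 2) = (p - 4)*(p - 1)*(p + 1)*(p + 2)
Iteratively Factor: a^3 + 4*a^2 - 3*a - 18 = (a + 3)*(a^2 + a - 6) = (a - 2)*(a + 3)*(a + 3)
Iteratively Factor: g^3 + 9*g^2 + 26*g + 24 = (g + 4)*(g^2 + 5*g + 6) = (g + 2)*(g + 4)*(g + 3)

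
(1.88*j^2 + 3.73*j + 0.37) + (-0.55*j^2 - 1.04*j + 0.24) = 1.33*j^2 + 2.69*j + 0.61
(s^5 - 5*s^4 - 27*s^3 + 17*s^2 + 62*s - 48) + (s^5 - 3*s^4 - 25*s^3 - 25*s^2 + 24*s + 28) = 2*s^5 - 8*s^4 - 52*s^3 - 8*s^2 + 86*s - 20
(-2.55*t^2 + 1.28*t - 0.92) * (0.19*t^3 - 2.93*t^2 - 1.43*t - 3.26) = -0.4845*t^5 + 7.7147*t^4 - 0.278700000000001*t^3 + 9.1782*t^2 - 2.8572*t + 2.9992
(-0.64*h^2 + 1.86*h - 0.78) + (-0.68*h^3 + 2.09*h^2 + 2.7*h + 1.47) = -0.68*h^3 + 1.45*h^2 + 4.56*h + 0.69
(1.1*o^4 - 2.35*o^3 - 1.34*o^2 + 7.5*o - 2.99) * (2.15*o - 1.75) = 2.365*o^5 - 6.9775*o^4 + 1.2315*o^3 + 18.47*o^2 - 19.5535*o + 5.2325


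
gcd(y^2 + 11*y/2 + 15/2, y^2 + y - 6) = y + 3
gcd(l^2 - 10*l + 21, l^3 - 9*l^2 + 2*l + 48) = l - 3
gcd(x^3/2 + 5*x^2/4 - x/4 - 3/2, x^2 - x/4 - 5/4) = 1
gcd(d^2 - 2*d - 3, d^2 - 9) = d - 3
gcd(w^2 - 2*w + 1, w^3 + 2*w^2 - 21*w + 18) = w - 1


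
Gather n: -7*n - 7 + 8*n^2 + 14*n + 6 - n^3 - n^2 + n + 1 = -n^3 + 7*n^2 + 8*n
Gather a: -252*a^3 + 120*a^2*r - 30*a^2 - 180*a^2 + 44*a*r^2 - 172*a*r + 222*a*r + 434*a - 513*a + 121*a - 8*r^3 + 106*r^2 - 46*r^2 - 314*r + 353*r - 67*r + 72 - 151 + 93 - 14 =-252*a^3 + a^2*(120*r - 210) + a*(44*r^2 + 50*r + 42) - 8*r^3 + 60*r^2 - 28*r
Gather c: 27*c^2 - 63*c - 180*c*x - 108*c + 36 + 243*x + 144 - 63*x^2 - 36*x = 27*c^2 + c*(-180*x - 171) - 63*x^2 + 207*x + 180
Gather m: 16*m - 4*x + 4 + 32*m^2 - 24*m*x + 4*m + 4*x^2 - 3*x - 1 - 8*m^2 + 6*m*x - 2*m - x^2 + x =24*m^2 + m*(18 - 18*x) + 3*x^2 - 6*x + 3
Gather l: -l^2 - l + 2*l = -l^2 + l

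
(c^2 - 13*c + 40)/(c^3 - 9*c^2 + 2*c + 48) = (c - 5)/(c^2 - c - 6)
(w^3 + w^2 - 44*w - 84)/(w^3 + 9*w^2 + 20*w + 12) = (w - 7)/(w + 1)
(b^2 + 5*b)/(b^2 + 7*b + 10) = b/(b + 2)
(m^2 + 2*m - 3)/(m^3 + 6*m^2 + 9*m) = (m - 1)/(m*(m + 3))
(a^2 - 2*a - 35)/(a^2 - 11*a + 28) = (a + 5)/(a - 4)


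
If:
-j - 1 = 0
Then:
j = -1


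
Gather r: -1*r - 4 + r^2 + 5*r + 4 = r^2 + 4*r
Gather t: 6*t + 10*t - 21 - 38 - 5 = 16*t - 64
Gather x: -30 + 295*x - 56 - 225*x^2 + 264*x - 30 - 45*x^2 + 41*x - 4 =-270*x^2 + 600*x - 120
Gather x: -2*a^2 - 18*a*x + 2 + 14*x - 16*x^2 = -2*a^2 - 16*x^2 + x*(14 - 18*a) + 2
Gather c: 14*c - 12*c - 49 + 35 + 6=2*c - 8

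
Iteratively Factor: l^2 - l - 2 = (l + 1)*(l - 2)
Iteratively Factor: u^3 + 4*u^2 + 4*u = (u + 2)*(u^2 + 2*u) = u*(u + 2)*(u + 2)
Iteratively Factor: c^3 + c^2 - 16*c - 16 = (c + 4)*(c^2 - 3*c - 4) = (c + 1)*(c + 4)*(c - 4)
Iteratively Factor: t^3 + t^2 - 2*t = (t - 1)*(t^2 + 2*t) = (t - 1)*(t + 2)*(t)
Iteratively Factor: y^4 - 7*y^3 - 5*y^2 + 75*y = (y - 5)*(y^3 - 2*y^2 - 15*y) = y*(y - 5)*(y^2 - 2*y - 15) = y*(y - 5)*(y + 3)*(y - 5)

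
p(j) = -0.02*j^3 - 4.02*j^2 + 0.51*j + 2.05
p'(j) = -0.06*j^2 - 8.04*j + 0.51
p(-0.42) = 1.13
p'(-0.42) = 3.88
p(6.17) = -152.54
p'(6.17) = -51.38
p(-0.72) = -0.39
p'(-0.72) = 6.27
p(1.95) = -12.39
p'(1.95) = -15.40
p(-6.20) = -150.87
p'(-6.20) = 48.05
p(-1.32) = -5.58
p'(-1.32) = 11.02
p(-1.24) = -4.73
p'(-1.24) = 10.39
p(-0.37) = 1.31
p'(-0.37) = 3.48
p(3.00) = -33.14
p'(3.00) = -24.15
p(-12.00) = -548.39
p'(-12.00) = 88.35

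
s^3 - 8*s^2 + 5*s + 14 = (s - 7)*(s - 2)*(s + 1)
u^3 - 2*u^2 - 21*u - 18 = (u - 6)*(u + 1)*(u + 3)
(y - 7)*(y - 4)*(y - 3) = y^3 - 14*y^2 + 61*y - 84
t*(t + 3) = t^2 + 3*t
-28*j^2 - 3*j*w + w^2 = (-7*j + w)*(4*j + w)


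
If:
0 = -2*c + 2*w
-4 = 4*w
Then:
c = -1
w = -1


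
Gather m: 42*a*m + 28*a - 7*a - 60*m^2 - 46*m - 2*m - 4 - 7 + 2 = 21*a - 60*m^2 + m*(42*a - 48) - 9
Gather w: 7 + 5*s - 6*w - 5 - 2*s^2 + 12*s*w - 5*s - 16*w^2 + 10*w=-2*s^2 - 16*w^2 + w*(12*s + 4) + 2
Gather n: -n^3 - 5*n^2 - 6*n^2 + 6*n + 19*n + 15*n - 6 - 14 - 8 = -n^3 - 11*n^2 + 40*n - 28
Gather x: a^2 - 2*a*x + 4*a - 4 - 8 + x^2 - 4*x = a^2 + 4*a + x^2 + x*(-2*a - 4) - 12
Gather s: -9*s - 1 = -9*s - 1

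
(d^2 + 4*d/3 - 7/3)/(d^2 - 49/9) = 3*(d - 1)/(3*d - 7)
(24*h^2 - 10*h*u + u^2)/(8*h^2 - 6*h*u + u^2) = (-6*h + u)/(-2*h + u)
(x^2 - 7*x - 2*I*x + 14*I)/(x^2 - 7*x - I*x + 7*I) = (x - 2*I)/(x - I)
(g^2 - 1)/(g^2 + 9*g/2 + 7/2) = 2*(g - 1)/(2*g + 7)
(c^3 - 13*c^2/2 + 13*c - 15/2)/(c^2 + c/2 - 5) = (2*c^3 - 13*c^2 + 26*c - 15)/(2*c^2 + c - 10)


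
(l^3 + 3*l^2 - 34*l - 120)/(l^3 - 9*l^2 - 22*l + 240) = (l + 4)/(l - 8)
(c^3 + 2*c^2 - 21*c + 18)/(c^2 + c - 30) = (c^2 - 4*c + 3)/(c - 5)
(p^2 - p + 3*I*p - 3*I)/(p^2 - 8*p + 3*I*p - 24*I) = (p - 1)/(p - 8)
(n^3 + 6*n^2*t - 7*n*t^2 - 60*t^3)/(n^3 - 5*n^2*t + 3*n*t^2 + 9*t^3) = (-n^2 - 9*n*t - 20*t^2)/(-n^2 + 2*n*t + 3*t^2)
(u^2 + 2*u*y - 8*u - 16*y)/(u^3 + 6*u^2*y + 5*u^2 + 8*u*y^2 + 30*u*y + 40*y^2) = (u - 8)/(u^2 + 4*u*y + 5*u + 20*y)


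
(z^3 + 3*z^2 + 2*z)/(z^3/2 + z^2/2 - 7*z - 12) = 2*z*(z + 1)/(z^2 - z - 12)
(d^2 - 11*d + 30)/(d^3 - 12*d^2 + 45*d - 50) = (d - 6)/(d^2 - 7*d + 10)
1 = 1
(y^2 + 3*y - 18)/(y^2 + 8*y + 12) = (y - 3)/(y + 2)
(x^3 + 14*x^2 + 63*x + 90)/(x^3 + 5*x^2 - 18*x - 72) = (x + 5)/(x - 4)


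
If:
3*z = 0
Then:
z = 0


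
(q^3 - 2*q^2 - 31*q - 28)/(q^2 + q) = q - 3 - 28/q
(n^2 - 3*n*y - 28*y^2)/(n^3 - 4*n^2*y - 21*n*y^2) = (n + 4*y)/(n*(n + 3*y))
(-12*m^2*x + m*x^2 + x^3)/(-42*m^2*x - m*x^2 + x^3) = (12*m^2 - m*x - x^2)/(42*m^2 + m*x - x^2)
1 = 1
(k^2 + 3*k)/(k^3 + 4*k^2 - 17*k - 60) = k/(k^2 + k - 20)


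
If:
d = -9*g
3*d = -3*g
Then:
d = 0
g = 0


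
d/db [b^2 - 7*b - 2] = 2*b - 7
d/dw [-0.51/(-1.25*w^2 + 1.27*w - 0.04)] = (0.6477 - 1.275*w)/(1.25*w^2 - 1.27*w + 0.04)^2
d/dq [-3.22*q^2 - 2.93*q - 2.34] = -6.44*q - 2.93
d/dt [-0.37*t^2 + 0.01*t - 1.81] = 0.01 - 0.74*t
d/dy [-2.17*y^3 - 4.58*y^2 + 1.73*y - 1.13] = -6.51*y^2 - 9.16*y + 1.73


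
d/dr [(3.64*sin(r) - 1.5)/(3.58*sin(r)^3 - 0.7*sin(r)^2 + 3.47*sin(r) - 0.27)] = (-26.0624*sin(r)^3 + 18.658*sin(r)^2 - 2.1*sin(r) + 4.2222)*cos(r)/(12.8164*sin(r)^6 - 5.012*sin(r)^5 + 25.3352*sin(r)^4 - 6.7912*sin(r)^3 + 12.4189*sin(r)^2 - 1.8738*sin(r) + 0.0729)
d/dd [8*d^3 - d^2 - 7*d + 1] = 24*d^2 - 2*d - 7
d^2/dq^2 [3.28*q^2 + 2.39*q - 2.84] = 6.56000000000000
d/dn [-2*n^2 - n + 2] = -4*n - 1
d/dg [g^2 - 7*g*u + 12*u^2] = 2*g - 7*u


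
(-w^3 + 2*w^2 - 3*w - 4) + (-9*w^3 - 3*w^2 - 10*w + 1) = -10*w^3 - w^2 - 13*w - 3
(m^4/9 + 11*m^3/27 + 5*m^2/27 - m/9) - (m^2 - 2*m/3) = m^4/9 + 11*m^3/27 - 22*m^2/27 + 5*m/9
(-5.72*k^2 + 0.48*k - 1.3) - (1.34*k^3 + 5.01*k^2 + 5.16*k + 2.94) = -1.34*k^3 - 10.73*k^2 - 4.68*k - 4.24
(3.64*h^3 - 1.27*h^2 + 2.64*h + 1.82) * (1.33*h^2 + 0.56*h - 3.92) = 4.8412*h^5 + 0.3493*h^4 - 11.4688*h^3 + 8.8774*h^2 - 9.3296*h - 7.1344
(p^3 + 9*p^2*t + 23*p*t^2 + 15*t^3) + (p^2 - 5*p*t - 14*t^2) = p^3 + 9*p^2*t + p^2 + 23*p*t^2 - 5*p*t + 15*t^3 - 14*t^2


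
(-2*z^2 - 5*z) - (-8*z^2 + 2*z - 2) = 6*z^2 - 7*z + 2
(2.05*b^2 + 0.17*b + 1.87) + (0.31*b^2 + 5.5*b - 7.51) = 2.36*b^2 + 5.67*b - 5.64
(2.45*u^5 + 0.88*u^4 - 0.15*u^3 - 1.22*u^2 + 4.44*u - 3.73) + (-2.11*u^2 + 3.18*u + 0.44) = 2.45*u^5 + 0.88*u^4 - 0.15*u^3 - 3.33*u^2 + 7.62*u - 3.29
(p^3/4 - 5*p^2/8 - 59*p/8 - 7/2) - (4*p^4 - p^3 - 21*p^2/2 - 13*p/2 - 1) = -4*p^4 + 5*p^3/4 + 79*p^2/8 - 7*p/8 - 5/2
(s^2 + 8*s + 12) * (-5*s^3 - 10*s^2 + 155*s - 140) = -5*s^5 - 50*s^4 + 15*s^3 + 980*s^2 + 740*s - 1680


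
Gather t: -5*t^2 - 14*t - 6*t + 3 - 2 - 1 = -5*t^2 - 20*t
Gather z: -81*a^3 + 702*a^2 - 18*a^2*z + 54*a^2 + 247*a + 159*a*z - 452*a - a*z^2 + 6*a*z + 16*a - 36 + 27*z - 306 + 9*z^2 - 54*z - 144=-81*a^3 + 756*a^2 - 189*a + z^2*(9 - a) + z*(-18*a^2 + 165*a - 27) - 486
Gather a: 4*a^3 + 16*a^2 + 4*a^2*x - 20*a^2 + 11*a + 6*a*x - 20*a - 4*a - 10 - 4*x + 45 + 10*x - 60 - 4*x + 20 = 4*a^3 + a^2*(4*x - 4) + a*(6*x - 13) + 2*x - 5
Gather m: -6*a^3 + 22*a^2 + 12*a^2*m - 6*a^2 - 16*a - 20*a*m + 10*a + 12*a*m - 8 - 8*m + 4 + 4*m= -6*a^3 + 16*a^2 - 6*a + m*(12*a^2 - 8*a - 4) - 4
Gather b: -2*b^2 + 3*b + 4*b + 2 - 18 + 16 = -2*b^2 + 7*b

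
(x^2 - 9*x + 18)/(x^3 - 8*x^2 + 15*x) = (x - 6)/(x*(x - 5))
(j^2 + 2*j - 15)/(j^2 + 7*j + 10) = (j - 3)/(j + 2)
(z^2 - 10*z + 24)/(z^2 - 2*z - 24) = (z - 4)/(z + 4)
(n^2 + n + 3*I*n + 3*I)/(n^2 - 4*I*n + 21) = (n + 1)/(n - 7*I)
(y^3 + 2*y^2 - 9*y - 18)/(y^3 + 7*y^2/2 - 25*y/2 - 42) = 2*(y^2 - y - 6)/(2*y^2 + y - 28)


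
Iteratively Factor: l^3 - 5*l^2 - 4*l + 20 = (l - 2)*(l^2 - 3*l - 10) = (l - 5)*(l - 2)*(l + 2)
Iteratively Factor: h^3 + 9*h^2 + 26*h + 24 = (h + 3)*(h^2 + 6*h + 8) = (h + 3)*(h + 4)*(h + 2)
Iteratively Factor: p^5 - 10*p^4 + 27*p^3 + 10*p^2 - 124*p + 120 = (p - 3)*(p^4 - 7*p^3 + 6*p^2 + 28*p - 40) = (p - 3)*(p + 2)*(p^3 - 9*p^2 + 24*p - 20) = (p - 3)*(p - 2)*(p + 2)*(p^2 - 7*p + 10) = (p - 3)*(p - 2)^2*(p + 2)*(p - 5)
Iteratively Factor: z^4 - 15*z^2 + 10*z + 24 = (z + 1)*(z^3 - z^2 - 14*z + 24) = (z - 2)*(z + 1)*(z^2 + z - 12) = (z - 3)*(z - 2)*(z + 1)*(z + 4)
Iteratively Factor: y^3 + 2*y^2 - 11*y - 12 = (y - 3)*(y^2 + 5*y + 4) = (y - 3)*(y + 4)*(y + 1)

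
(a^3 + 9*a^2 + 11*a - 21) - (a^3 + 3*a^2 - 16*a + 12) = 6*a^2 + 27*a - 33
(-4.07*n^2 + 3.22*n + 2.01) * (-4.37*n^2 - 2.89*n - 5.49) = 17.7859*n^4 - 2.3091*n^3 + 4.2548*n^2 - 23.4867*n - 11.0349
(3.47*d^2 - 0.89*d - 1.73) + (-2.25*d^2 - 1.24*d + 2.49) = 1.22*d^2 - 2.13*d + 0.76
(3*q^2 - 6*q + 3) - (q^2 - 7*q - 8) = 2*q^2 + q + 11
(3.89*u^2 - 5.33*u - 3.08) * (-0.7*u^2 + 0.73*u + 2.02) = -2.723*u^4 + 6.5707*u^3 + 6.1229*u^2 - 13.015*u - 6.2216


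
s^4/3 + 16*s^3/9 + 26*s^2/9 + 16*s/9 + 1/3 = (s/3 + 1)*(s + 1/3)*(s + 1)^2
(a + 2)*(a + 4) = a^2 + 6*a + 8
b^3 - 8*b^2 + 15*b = b*(b - 5)*(b - 3)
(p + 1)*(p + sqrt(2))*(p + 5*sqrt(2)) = p^3 + p^2 + 6*sqrt(2)*p^2 + 6*sqrt(2)*p + 10*p + 10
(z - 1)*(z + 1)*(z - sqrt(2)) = z^3 - sqrt(2)*z^2 - z + sqrt(2)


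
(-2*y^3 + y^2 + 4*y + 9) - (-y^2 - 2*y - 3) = -2*y^3 + 2*y^2 + 6*y + 12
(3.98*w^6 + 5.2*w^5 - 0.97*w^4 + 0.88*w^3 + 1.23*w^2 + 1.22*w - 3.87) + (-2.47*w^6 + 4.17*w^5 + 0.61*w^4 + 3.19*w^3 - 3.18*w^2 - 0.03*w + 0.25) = 1.51*w^6 + 9.37*w^5 - 0.36*w^4 + 4.07*w^3 - 1.95*w^2 + 1.19*w - 3.62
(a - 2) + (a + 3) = 2*a + 1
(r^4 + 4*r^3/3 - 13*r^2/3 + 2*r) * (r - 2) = r^5 - 2*r^4/3 - 7*r^3 + 32*r^2/3 - 4*r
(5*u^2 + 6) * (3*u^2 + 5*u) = 15*u^4 + 25*u^3 + 18*u^2 + 30*u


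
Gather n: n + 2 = n + 2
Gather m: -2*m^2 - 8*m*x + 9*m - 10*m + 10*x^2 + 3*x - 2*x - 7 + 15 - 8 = -2*m^2 + m*(-8*x - 1) + 10*x^2 + x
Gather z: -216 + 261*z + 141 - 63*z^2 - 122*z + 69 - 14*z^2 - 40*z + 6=-77*z^2 + 99*z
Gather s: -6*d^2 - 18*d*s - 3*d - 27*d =-6*d^2 - 18*d*s - 30*d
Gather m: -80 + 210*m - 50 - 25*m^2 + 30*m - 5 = -25*m^2 + 240*m - 135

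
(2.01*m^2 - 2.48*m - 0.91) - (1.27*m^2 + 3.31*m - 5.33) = 0.74*m^2 - 5.79*m + 4.42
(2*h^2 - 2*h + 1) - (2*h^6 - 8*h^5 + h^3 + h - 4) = -2*h^6 + 8*h^5 - h^3 + 2*h^2 - 3*h + 5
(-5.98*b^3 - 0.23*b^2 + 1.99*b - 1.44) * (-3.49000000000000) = 20.8702*b^3 + 0.8027*b^2 - 6.9451*b + 5.0256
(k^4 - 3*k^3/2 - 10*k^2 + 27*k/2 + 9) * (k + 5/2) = k^5 + k^4 - 55*k^3/4 - 23*k^2/2 + 171*k/4 + 45/2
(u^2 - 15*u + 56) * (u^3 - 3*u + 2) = u^5 - 15*u^4 + 53*u^3 + 47*u^2 - 198*u + 112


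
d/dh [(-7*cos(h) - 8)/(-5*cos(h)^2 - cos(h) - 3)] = (-35*sin(h)^2 + 80*cos(h) + 22)*sin(h)/(5*cos(h)^2 + cos(h) + 3)^2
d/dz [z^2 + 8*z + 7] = 2*z + 8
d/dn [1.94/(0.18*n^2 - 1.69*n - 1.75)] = (3.2786 - 0.6984*n)/(-0.18*n^2 + 1.69*n + 1.75)^2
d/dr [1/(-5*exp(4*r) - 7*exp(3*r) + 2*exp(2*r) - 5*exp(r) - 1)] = (20*exp(3*r) + 21*exp(2*r) - 4*exp(r) + 5)*exp(r)/(5*exp(4*r) + 7*exp(3*r) - 2*exp(2*r) + 5*exp(r) + 1)^2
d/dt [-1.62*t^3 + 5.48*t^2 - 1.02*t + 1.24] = -4.86*t^2 + 10.96*t - 1.02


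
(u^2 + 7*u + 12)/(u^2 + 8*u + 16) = (u + 3)/(u + 4)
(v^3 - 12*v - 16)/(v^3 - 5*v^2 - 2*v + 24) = (v + 2)/(v - 3)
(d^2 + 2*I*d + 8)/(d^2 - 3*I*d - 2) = (d + 4*I)/(d - I)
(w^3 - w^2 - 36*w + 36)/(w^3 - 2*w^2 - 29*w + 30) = (w + 6)/(w + 5)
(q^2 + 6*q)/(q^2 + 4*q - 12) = q/(q - 2)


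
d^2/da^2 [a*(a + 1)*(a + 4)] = 6*a + 10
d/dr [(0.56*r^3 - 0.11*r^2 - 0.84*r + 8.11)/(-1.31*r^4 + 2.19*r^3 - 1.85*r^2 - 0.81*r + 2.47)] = (0.7336*r^6 - 0.288200000000001*r^5 - 4.0963*r^4 + 45.2684*r^3 - 50.598*r^2 + 29.4636*r + 4.4943)/(1.7161*r^8 - 5.7378*r^7 + 9.6431*r^6 - 5.9808*r^5 - 6.5967*r^4 + 13.8156*r^3 - 8.4829*r^2 - 4.0014*r + 6.1009)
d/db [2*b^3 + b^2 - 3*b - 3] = 6*b^2 + 2*b - 3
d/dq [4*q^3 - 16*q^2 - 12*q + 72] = 12*q^2 - 32*q - 12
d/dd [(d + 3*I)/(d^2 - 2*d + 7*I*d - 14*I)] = (-d^2 - 6*I*d + 21 - 8*I)/(d^4 + d^3*(-4 + 14*I) + d^2*(-45 - 56*I) + d*(196 + 56*I) - 196)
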